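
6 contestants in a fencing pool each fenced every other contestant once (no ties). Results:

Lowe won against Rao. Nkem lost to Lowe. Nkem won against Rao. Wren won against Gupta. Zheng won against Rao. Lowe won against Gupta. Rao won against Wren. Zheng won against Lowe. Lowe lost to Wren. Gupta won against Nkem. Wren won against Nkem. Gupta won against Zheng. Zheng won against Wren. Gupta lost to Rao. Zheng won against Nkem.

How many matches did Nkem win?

1

Nkem's results: beat Rao; lost to Wren, Lowe, Zheng, Gupta.
That is 1 win.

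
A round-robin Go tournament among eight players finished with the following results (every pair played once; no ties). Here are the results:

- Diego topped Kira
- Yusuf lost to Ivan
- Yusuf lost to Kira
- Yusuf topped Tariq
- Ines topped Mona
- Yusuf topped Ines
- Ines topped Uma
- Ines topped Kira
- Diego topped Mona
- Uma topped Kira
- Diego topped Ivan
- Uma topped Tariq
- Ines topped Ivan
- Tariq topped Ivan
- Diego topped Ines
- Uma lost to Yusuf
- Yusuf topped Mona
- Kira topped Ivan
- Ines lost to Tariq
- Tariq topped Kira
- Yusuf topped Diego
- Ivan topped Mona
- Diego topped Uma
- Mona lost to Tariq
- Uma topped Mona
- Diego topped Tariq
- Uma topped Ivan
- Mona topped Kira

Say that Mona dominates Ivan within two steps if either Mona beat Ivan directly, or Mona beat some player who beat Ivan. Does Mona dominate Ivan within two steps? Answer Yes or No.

Yes

Mona did not beat Ivan directly.
Mona beat Kira. Of those, Kira beat Ivan.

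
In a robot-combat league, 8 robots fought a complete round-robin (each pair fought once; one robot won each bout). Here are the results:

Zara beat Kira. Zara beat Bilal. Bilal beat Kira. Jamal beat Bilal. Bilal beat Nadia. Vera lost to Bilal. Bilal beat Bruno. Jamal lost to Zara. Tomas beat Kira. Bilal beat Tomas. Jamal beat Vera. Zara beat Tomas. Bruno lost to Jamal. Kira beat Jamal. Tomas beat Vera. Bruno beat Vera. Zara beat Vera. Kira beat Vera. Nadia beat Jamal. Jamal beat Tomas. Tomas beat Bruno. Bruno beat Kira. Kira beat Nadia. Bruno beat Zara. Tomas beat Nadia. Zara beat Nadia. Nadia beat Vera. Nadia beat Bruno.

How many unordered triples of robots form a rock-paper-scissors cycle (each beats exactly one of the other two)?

Win totals: Kira 3, Jamal 4, Zara 6, Tomas 4, Bruno 3, Nadia 3, Bilal 5, Vera 0.
A robot with w wins dominates both others in C(w,2) triples; summing gives 3 + 6 + 15 + 6 + 3 + 3 + 10 + 0 = 46 transitive triples.
Total triples C(8,3) = 56, so cyclic triples = 56 − 46 = 10.

10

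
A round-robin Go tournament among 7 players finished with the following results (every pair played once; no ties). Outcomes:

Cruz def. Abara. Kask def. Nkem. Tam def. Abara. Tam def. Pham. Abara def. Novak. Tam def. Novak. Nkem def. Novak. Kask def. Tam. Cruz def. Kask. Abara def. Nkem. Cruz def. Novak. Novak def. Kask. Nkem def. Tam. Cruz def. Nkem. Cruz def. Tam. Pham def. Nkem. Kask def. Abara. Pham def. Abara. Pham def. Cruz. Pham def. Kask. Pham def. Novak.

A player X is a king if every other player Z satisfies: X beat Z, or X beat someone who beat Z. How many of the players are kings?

3

Nkem cannot reach Cruz in two steps.
Novak cannot reach Pham, Cruz in two steps.
Kask cannot reach Cruz in two steps.
Pham reaches everyone (king).
Abara cannot reach Pham, Cruz in two steps.
Cruz reaches everyone (king).
Tam reaches everyone (king).
Kings: Pham, Cruz, Tam — 3.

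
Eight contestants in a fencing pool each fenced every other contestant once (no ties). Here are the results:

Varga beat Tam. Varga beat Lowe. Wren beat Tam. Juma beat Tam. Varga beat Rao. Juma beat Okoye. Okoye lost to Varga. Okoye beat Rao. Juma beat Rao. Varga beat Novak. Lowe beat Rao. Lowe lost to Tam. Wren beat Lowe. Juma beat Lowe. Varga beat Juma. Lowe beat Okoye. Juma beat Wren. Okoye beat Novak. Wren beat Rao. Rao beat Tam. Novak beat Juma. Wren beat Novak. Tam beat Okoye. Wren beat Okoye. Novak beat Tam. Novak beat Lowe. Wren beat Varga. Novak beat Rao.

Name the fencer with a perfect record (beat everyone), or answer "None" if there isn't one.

None

Highest win total is Wren with 6 (out of 7 possible).
Wren lost to Juma, so no fencer went undefeated.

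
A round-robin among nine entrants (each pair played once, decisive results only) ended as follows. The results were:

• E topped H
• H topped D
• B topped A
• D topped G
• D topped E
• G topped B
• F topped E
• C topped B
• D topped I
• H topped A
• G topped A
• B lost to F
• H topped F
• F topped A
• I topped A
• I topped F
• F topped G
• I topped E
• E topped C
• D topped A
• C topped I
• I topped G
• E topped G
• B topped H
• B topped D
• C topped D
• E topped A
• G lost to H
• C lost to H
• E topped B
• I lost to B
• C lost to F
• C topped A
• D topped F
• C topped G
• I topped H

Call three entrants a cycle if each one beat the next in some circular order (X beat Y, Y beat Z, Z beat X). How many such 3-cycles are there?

17

Win totals: A 0, B 4, C 5, D 5, E 5, F 5, G 2, H 5, I 5.
An entrant with w wins dominates both others in C(w,2) triples; summing gives 0 + 6 + 10 + 10 + 10 + 10 + 1 + 10 + 10 = 67 transitive triples.
Total triples C(9,3) = 84, so cyclic triples = 84 − 67 = 17.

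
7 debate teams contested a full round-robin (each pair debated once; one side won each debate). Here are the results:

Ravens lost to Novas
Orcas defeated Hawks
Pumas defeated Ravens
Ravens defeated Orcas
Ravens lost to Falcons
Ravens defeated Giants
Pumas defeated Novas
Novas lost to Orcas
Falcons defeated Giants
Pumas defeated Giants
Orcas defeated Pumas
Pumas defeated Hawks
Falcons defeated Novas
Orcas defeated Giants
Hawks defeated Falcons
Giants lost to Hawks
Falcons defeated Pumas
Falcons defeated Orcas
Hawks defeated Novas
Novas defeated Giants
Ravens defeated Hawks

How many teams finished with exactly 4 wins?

Win totals: Giants 0, Ravens 3, Novas 2, Falcons 5, Orcas 4, Hawks 3, Pumas 4.
Exactly 4: Orcas, Pumas — 2 teams.

2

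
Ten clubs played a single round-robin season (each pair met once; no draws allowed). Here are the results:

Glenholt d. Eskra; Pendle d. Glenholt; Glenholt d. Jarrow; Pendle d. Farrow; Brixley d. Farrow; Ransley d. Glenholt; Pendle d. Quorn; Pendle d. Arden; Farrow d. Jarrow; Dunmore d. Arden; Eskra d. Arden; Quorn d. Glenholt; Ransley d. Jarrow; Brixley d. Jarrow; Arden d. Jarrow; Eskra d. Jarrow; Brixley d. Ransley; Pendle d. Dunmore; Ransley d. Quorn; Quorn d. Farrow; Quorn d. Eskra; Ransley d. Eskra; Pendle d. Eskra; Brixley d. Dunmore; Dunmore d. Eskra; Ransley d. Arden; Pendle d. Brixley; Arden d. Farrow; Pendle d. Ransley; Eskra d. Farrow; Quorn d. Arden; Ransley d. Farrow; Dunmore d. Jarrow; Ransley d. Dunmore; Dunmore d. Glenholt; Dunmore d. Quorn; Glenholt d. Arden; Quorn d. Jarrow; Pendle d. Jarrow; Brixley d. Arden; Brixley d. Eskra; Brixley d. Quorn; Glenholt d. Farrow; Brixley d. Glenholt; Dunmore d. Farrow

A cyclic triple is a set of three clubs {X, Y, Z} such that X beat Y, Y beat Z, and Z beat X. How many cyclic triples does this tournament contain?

0

Win totals: Farrow 1, Eskra 3, Ransley 7, Arden 2, Pendle 9, Brixley 8, Glenholt 4, Dunmore 6, Jarrow 0, Quorn 5.
A club with w wins dominates both others in C(w,2) triples; summing gives 0 + 3 + 21 + 1 + 36 + 28 + 6 + 15 + 0 + 10 = 120 transitive triples.
Total triples C(10,3) = 120, so cyclic triples = 120 − 120 = 0.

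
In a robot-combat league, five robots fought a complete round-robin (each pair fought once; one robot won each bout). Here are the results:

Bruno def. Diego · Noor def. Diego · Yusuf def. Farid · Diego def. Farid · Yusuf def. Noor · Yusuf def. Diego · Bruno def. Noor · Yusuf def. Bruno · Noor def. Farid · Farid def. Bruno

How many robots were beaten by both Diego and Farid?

0

Diego beat: Farid.
Farid beat: Bruno.
No one was beaten by both.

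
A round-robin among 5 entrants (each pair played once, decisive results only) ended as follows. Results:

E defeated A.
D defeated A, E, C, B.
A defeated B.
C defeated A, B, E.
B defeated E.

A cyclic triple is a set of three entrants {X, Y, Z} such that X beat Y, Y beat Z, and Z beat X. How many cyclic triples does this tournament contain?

1

Of the C(5,3) = 10 triples, the cyclic ones are: {A, B, E}.
That is 1.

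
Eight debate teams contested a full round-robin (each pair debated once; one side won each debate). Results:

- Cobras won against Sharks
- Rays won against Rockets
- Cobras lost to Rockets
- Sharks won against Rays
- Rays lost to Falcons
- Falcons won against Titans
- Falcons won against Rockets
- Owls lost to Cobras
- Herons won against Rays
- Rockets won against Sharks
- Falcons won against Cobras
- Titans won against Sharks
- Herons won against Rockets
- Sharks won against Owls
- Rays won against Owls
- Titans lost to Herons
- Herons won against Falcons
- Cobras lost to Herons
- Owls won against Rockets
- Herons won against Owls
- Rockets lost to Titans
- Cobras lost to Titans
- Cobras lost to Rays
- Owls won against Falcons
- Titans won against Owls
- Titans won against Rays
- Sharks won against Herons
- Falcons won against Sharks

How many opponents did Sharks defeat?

Sharks' results: beat Rays, Herons, Owls; lost to Falcons, Cobras, Rockets, Titans.
That is 3 wins.

3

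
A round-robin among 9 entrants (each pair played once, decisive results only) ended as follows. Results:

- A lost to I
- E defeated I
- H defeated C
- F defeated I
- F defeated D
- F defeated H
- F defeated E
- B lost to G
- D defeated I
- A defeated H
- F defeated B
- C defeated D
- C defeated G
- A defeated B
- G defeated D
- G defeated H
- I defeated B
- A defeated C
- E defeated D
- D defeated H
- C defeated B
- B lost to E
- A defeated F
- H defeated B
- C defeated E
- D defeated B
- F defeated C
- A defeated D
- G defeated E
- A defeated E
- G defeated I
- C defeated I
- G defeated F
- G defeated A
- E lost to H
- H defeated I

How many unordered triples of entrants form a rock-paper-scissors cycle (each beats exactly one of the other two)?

Win totals: A 6, B 0, C 5, D 3, E 3, F 6, G 7, H 4, I 2.
An entrant with w wins dominates both others in C(w,2) triples; summing gives 15 + 0 + 10 + 3 + 3 + 15 + 21 + 6 + 1 = 74 transitive triples.
Total triples C(9,3) = 84, so cyclic triples = 84 − 74 = 10.

10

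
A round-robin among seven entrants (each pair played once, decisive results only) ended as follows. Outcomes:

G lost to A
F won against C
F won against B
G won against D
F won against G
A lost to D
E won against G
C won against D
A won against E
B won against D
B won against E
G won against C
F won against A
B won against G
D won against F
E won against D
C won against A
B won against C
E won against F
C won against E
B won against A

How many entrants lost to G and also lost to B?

G beat: C, D.
B beat: A, C, D, E, G.
Both beat: C, D — 2.

2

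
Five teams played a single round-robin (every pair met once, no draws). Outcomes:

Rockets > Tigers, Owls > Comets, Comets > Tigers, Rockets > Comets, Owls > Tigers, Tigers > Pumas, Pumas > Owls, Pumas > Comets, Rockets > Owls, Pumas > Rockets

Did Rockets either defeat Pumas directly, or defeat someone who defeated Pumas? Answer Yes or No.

Yes

Rockets did not beat Pumas directly.
Rockets beat Comets, Tigers, Owls. Of those, Tigers beat Pumas.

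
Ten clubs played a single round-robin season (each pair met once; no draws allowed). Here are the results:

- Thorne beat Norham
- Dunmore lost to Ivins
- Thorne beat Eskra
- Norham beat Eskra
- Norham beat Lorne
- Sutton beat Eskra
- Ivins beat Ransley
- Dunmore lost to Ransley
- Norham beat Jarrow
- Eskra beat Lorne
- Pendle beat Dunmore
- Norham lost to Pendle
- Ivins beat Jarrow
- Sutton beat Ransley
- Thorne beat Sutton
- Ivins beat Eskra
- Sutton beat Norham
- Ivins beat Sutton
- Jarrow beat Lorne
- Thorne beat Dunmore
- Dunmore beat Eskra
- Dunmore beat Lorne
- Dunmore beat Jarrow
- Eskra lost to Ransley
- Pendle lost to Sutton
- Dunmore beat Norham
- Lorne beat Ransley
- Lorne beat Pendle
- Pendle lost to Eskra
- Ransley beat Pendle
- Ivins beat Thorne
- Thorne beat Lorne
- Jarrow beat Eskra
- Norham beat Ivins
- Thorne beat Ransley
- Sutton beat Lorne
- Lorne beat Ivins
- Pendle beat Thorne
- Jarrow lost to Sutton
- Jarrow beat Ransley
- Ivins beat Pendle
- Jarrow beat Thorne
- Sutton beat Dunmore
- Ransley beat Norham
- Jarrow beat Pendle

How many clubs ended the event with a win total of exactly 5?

1

Win totals: Ransley 4, Jarrow 5, Thorne 6, Sutton 7, Lorne 3, Ivins 7, Dunmore 4, Eskra 2, Norham 4, Pendle 3.
Exactly 5: Jarrow — 1 club.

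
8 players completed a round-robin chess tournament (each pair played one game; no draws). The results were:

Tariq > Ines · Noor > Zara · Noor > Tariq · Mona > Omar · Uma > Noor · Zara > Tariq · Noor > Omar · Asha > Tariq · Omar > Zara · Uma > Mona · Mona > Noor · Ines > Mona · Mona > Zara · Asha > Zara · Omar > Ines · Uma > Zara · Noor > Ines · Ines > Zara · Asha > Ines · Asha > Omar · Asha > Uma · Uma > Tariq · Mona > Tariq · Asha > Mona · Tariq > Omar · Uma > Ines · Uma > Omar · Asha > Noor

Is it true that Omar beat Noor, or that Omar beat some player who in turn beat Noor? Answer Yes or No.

No

Omar did not beat Noor directly.
Omar beat Ines, Zara, but each of them lost to Noor. No two-step path.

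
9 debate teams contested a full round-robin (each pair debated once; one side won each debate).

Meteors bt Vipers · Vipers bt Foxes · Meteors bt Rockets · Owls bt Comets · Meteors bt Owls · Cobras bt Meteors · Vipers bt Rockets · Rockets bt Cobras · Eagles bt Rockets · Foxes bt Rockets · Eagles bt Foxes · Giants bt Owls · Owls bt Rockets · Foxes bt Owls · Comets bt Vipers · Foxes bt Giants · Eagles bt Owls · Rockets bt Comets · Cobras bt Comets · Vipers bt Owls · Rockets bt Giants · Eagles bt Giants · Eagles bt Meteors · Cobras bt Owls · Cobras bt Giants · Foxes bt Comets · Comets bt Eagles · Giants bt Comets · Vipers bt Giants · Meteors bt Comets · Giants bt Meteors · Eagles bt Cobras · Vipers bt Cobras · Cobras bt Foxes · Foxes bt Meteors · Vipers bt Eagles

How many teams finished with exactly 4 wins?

1

Win totals: Giants 3, Vipers 6, Eagles 6, Rockets 3, Cobras 5, Meteors 4, Owls 2, Comets 2, Foxes 5.
Exactly 4: Meteors — 1 team.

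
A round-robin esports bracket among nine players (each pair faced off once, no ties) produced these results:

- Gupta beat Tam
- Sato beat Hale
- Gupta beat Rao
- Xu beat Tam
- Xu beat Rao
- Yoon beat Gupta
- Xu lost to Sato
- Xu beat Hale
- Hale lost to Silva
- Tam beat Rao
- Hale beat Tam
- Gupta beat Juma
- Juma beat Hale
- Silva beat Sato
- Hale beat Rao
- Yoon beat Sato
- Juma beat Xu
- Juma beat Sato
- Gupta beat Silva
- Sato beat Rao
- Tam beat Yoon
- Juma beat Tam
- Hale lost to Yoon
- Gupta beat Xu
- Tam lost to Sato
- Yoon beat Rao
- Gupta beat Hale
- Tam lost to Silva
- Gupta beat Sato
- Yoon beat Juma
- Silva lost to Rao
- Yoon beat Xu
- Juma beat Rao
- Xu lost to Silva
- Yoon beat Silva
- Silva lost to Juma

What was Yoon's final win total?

Yoon's results: beat Juma, Silva, Rao, Hale, Gupta, Sato, Xu; lost to Tam.
That is 7 wins.

7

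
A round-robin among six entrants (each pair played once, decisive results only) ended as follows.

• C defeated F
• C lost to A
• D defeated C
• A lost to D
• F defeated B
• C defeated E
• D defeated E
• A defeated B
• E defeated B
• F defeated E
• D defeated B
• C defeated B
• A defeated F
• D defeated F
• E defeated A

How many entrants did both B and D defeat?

B beat: no one.
D beat: A, B, C, E, F.
No one was beaten by both.

0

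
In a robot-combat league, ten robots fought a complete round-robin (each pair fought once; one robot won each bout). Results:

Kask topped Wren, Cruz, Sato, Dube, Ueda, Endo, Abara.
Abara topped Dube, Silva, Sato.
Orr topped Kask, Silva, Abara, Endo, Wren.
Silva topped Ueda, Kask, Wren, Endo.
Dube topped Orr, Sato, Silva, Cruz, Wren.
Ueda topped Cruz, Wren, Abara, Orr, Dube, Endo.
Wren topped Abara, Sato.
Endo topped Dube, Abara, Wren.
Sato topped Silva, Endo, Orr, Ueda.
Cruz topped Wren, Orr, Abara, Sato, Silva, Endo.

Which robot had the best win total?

Kask

Win totals: Wren 2, Cruz 6, Kask 7, Ueda 6, Abara 3, Orr 5, Endo 3, Sato 4, Silva 4, Dube 5.
Kask leads with 7 wins (next highest: 6).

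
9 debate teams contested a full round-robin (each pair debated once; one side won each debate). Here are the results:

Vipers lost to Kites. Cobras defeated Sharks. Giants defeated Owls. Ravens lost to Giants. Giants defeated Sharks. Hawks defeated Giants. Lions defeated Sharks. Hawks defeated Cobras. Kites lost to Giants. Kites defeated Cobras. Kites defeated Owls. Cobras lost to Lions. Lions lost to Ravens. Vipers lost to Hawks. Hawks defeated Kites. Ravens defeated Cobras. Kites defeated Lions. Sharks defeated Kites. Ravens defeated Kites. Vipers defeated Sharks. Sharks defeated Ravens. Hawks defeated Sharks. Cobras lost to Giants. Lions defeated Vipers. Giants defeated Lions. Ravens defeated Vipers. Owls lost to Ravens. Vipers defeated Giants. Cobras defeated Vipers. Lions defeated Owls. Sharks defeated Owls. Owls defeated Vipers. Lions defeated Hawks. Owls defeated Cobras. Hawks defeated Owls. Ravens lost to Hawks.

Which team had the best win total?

Win totals: Vipers 2, Giants 6, Sharks 3, Owls 2, Cobras 2, Lions 5, Hawks 7, Ravens 5, Kites 4.
Hawks leads with 7 wins (next highest: 6).

Hawks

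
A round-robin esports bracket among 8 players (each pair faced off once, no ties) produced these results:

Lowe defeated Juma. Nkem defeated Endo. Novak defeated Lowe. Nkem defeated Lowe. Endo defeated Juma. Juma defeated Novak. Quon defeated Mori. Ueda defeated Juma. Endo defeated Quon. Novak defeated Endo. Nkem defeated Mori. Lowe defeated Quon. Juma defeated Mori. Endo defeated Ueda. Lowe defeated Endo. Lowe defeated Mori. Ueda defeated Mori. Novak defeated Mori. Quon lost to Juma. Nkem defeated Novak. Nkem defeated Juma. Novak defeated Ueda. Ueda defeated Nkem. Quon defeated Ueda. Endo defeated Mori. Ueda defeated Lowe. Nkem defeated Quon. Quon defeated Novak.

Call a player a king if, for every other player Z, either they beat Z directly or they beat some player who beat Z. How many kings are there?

5

Juma cannot reach Nkem in two steps.
Novak reaches everyone (king).
Endo reaches everyone (king).
Mori cannot reach Juma, Novak, Endo, Quon, Nkem, Ueda, Lowe in two steps.
Quon reaches everyone (king).
Nkem reaches everyone (king).
Ueda reaches everyone (king).
Lowe cannot reach Nkem in two steps.
Kings: Novak, Endo, Quon, Nkem, Ueda — 5.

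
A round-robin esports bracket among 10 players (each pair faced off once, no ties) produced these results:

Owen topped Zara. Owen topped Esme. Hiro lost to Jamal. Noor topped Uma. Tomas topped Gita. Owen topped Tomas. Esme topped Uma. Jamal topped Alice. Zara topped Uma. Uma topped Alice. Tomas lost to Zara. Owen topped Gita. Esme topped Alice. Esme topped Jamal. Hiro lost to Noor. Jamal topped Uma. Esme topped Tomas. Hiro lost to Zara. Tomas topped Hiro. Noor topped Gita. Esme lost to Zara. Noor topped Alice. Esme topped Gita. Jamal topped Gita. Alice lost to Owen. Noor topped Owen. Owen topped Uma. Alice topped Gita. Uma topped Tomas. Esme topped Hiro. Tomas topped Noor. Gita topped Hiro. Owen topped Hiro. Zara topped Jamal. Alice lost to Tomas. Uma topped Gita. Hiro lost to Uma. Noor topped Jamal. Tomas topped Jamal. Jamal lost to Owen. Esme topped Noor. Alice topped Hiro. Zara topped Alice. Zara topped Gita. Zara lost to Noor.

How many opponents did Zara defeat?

Zara's results: beat Gita, Uma, Jamal, Esme, Hiro, Alice, Tomas; lost to Noor, Owen.
That is 7 wins.

7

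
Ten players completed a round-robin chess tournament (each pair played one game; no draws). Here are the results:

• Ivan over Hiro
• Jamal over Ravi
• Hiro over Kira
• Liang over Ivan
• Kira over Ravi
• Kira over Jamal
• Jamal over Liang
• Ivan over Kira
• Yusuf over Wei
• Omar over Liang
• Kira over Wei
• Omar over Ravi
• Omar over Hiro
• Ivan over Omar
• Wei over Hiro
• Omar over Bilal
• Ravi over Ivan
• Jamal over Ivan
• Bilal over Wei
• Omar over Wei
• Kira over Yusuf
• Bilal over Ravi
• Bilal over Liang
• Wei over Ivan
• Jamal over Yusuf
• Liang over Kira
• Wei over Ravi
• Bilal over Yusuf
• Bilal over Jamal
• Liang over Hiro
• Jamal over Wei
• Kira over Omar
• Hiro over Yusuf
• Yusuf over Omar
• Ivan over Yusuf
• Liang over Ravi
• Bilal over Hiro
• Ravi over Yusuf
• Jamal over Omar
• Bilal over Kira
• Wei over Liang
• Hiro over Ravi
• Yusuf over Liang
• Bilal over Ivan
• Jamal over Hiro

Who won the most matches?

Win totals: Omar 5, Wei 4, Jamal 7, Yusuf 3, Ivan 4, Ravi 2, Hiro 3, Bilal 8, Liang 4, Kira 5.
Bilal leads with 8 wins (next highest: 7).

Bilal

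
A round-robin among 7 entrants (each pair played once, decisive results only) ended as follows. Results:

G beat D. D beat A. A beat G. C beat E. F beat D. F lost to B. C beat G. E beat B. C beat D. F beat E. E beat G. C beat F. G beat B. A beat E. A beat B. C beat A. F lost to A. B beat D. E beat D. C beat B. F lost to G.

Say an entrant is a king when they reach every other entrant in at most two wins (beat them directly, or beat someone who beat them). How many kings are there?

A cannot reach C in two steps.
B cannot reach C, G in two steps.
C reaches everyone (king).
D cannot reach C in two steps.
E cannot reach C in two steps.
F cannot reach C in two steps.
G cannot reach C in two steps.
Kings: C — 1.

1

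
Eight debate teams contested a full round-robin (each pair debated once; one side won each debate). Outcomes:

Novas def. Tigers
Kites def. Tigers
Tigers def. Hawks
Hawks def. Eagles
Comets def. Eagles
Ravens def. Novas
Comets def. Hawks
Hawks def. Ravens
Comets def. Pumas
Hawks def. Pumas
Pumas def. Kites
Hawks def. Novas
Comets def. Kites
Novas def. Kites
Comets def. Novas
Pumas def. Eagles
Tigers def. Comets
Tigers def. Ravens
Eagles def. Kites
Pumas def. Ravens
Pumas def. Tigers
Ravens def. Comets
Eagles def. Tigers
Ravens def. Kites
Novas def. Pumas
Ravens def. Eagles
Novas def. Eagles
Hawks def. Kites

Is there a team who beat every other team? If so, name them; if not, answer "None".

Highest win total is Hawks with 5 (out of 7 possible).
Hawks lost to Comets, Tigers, so no team went undefeated.

None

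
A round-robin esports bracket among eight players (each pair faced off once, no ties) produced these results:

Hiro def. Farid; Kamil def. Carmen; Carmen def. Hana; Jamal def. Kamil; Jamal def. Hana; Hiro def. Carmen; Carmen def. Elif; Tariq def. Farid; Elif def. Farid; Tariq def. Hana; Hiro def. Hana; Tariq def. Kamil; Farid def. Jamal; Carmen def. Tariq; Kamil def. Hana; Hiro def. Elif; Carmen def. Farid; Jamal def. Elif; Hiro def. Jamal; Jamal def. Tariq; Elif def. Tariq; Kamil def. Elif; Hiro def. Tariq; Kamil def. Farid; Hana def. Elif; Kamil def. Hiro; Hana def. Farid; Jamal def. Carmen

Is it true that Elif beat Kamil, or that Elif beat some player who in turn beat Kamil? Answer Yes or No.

Elif did not beat Kamil directly.
Elif beat Farid, Tariq. Of those, Tariq beat Kamil.

Yes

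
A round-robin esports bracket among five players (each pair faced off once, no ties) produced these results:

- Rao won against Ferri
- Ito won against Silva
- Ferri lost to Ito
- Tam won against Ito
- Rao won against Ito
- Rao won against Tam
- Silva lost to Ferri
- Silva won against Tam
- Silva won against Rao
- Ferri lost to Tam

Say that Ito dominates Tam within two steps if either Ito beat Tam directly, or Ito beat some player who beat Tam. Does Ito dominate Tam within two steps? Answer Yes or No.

Ito did not beat Tam directly.
Ito beat Silva, Ferri. Of those, Silva beat Tam.

Yes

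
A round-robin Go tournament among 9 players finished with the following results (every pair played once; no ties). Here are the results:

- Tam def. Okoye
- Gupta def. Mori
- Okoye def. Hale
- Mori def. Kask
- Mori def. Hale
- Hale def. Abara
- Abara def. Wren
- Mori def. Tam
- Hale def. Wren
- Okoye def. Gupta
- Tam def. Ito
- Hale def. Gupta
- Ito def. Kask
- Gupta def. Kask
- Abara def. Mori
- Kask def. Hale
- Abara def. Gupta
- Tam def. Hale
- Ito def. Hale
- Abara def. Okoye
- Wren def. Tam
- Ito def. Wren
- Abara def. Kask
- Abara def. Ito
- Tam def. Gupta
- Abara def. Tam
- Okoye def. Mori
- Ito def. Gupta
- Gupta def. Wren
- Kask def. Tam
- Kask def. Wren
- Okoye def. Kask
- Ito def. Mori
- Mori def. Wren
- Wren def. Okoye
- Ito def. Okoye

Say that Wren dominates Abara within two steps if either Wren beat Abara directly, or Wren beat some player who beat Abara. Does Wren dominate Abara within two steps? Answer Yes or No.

Wren did not beat Abara directly.
Wren beat Tam, Okoye, but each of them lost to Abara. No two-step path.

No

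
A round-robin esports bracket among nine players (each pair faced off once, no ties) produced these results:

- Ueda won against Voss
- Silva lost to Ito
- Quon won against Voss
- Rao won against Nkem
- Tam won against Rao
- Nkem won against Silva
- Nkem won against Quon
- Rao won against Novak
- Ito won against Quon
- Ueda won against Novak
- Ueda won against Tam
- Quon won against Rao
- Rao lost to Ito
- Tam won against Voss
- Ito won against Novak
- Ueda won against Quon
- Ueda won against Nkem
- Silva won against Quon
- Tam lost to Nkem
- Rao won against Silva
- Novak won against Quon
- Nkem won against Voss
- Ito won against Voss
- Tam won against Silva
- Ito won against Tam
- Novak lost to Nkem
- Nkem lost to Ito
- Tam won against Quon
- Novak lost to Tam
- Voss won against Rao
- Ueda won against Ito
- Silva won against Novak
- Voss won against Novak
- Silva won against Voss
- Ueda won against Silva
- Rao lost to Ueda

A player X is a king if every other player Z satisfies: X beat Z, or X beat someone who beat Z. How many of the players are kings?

1

Tam cannot reach Ueda, Ito in two steps.
Quon cannot reach Tam, Ueda, Ito in two steps.
Rao cannot reach Ueda, Ito in two steps.
Ueda reaches everyone (king).
Nkem cannot reach Ueda, Ito in two steps.
Ito cannot reach Ueda in two steps.
Novak cannot reach Tam, Ueda, Nkem, Ito, Silva in two steps.
Silva cannot reach Tam, Ueda, Nkem, Ito in two steps.
Voss cannot reach Tam, Ueda, Ito in two steps.
Kings: Ueda — 1.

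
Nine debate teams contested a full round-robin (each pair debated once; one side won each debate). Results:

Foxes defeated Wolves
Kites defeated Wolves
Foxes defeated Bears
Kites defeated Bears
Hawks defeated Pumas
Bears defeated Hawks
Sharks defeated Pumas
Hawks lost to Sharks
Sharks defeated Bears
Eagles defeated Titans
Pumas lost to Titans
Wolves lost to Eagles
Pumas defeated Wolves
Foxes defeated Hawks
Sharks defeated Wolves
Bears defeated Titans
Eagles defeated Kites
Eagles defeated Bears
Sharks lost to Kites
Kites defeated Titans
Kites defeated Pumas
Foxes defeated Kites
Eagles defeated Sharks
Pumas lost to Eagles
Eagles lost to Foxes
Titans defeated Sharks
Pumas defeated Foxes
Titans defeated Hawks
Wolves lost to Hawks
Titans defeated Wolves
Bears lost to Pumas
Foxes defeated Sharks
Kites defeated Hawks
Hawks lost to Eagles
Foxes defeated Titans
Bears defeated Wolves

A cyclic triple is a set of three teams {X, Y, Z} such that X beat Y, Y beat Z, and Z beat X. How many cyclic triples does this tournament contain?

Win totals: Hawks 2, Foxes 7, Titans 4, Sharks 4, Eagles 7, Kites 6, Wolves 0, Pumas 3, Bears 3.
A team with w wins dominates both others in C(w,2) triples; summing gives 1 + 21 + 6 + 6 + 21 + 15 + 0 + 3 + 3 = 76 transitive triples.
Total triples C(9,3) = 84, so cyclic triples = 84 − 76 = 8.

8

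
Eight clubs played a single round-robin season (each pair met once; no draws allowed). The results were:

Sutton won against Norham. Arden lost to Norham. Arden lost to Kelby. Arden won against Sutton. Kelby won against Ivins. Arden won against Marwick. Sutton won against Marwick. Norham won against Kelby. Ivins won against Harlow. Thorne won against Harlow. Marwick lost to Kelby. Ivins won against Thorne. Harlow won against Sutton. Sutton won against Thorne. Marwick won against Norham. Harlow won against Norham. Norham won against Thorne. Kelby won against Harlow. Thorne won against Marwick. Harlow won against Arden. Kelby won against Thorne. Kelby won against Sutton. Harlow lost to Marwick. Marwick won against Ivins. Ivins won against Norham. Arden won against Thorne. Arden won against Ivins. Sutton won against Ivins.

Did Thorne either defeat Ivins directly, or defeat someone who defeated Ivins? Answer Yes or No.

Thorne did not beat Ivins directly.
Thorne beat Marwick, Harlow. Of those, Marwick beat Ivins.

Yes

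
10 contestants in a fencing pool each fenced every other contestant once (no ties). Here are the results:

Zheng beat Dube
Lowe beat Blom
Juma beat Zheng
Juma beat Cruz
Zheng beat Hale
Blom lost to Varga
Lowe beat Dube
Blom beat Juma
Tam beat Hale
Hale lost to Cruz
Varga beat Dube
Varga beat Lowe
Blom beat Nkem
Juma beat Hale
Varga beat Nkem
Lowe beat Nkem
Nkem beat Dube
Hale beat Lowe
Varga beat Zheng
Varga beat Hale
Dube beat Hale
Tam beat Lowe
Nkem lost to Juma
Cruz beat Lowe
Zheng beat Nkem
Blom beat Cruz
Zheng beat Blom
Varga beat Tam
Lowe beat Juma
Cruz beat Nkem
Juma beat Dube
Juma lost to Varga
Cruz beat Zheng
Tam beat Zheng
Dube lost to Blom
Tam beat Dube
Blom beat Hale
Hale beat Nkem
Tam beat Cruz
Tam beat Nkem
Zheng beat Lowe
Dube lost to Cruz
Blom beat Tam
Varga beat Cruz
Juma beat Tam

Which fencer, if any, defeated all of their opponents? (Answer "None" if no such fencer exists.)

Varga has 9 wins out of 9 opponents — a perfect record.

Varga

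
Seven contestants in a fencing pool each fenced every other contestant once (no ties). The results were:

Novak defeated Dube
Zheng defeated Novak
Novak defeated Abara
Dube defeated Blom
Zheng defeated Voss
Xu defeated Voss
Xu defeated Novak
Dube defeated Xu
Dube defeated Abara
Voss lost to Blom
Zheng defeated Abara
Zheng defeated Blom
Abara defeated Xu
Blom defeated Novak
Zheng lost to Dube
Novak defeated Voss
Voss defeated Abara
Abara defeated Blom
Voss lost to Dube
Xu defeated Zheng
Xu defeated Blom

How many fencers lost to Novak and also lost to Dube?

Novak beat: Abara, Dube, Voss.
Dube beat: Blom, Xu, Abara, Zheng, Voss.
Both beat: Abara, Voss — 2.

2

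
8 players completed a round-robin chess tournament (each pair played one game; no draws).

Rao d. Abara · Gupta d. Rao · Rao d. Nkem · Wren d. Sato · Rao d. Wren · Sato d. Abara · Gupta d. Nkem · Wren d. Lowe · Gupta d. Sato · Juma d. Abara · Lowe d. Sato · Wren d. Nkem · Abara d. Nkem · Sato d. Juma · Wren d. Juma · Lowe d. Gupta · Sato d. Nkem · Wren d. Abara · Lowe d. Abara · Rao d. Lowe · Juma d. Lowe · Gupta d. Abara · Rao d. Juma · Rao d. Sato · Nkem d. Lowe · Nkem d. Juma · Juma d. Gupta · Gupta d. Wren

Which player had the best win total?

Win totals: Wren 5, Lowe 3, Sato 3, Nkem 2, Abara 1, Rao 6, Gupta 5, Juma 3.
Rao leads with 6 wins (next highest: 5).

Rao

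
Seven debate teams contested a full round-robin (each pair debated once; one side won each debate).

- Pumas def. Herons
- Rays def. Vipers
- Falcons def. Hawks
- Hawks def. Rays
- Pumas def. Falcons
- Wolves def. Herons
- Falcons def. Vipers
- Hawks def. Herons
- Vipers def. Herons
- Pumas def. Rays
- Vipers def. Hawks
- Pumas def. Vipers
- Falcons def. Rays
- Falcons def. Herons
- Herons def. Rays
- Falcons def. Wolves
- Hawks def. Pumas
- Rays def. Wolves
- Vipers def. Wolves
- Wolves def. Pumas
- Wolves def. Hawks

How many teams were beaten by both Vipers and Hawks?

Vipers beat: Herons, Hawks, Wolves.
Hawks beat: Herons, Pumas, Rays.
Both beat: Herons — 1.

1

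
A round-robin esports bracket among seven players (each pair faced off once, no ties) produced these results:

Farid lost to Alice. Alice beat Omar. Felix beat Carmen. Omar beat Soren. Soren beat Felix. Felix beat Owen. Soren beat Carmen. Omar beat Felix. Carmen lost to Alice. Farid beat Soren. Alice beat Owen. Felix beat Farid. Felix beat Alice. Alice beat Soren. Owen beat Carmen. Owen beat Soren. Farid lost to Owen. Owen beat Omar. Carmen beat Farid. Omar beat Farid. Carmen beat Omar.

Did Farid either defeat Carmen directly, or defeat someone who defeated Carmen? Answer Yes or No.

Farid did not beat Carmen directly.
Farid beat Soren. Of those, Soren beat Carmen.

Yes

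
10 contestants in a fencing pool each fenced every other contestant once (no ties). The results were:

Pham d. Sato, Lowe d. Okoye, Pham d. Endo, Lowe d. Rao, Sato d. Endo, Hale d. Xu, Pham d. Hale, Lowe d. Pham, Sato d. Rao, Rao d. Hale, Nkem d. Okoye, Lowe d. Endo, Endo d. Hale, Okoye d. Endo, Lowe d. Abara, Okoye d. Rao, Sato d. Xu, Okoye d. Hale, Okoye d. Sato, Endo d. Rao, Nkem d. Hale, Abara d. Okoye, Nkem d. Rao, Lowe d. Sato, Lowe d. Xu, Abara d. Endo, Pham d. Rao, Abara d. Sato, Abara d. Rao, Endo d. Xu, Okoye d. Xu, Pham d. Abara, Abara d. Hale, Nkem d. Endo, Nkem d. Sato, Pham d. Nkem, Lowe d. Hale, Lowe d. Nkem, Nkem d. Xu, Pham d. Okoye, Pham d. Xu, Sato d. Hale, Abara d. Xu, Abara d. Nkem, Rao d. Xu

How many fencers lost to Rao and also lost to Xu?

Rao beat: Hale, Xu.
Xu beat: no one.
No one was beaten by both.

0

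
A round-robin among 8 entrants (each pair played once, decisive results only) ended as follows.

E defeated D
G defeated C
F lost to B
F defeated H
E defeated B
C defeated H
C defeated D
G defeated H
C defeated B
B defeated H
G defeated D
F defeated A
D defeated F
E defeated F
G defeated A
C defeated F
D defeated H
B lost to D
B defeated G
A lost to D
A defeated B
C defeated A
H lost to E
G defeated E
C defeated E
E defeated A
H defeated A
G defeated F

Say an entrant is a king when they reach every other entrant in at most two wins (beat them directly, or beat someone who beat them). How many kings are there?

3

A cannot reach C, D, E in two steps.
B reaches everyone (king).
C reaches everyone (king).
D cannot reach C, E in two steps.
E cannot reach C in two steps.
F cannot reach C, D, E, G in two steps.
G reaches everyone (king).
H cannot reach C, D, E, F, G in two steps.
Kings: B, C, G — 3.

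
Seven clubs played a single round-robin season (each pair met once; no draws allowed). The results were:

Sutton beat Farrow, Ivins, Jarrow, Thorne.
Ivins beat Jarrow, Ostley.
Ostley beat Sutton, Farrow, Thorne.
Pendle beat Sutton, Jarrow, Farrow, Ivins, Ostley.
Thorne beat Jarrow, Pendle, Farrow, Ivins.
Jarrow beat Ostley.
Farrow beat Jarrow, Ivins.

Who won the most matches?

Win totals: Ivins 2, Jarrow 1, Ostley 3, Farrow 2, Pendle 5, Sutton 4, Thorne 4.
Pendle leads with 5 wins (next highest: 4).

Pendle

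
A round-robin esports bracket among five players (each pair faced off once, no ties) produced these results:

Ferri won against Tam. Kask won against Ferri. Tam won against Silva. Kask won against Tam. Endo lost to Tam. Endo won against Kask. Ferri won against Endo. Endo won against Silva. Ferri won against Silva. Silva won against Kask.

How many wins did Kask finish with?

2

Kask's results: beat Ferri, Tam; lost to Endo, Silva.
That is 2 wins.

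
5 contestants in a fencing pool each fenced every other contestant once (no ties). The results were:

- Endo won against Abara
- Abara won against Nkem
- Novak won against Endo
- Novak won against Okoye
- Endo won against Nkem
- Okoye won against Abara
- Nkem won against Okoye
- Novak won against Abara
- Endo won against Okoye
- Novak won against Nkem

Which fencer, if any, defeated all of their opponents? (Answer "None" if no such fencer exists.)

Novak

Novak has 4 wins out of 4 opponents — a perfect record.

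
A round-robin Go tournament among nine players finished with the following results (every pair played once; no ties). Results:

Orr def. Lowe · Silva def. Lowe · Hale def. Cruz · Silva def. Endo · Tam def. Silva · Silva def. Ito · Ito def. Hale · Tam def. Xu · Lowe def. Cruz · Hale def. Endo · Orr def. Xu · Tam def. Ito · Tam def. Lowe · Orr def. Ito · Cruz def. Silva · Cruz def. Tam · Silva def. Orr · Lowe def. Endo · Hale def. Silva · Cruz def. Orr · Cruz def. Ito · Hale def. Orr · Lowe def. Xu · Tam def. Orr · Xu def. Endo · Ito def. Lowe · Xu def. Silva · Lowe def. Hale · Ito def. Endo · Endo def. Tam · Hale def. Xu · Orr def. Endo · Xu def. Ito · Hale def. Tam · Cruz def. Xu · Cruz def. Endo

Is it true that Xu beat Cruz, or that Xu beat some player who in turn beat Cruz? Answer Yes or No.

No

Xu did not beat Cruz directly.
Xu beat Endo, Silva, Ito, but each of them lost to Cruz. No two-step path.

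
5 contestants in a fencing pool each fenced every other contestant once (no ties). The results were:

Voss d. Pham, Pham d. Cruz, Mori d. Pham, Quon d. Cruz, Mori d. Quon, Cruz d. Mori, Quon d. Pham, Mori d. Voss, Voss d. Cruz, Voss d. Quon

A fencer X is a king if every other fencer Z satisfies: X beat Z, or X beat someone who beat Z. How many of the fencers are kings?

3

Pham cannot reach Quon, Voss in two steps.
Mori reaches everyone (king).
Quon cannot reach Voss in two steps.
Cruz reaches everyone (king).
Voss reaches everyone (king).
Kings: Mori, Cruz, Voss — 3.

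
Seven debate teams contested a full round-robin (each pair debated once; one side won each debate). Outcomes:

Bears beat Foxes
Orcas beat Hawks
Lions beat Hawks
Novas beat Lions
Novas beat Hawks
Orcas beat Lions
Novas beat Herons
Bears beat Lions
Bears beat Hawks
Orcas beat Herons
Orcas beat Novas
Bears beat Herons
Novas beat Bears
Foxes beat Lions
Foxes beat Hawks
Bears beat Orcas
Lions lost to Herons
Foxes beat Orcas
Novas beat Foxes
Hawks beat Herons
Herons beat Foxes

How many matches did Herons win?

2

Herons' results: beat Foxes, Lions; lost to Hawks, Novas, Orcas, Bears.
That is 2 wins.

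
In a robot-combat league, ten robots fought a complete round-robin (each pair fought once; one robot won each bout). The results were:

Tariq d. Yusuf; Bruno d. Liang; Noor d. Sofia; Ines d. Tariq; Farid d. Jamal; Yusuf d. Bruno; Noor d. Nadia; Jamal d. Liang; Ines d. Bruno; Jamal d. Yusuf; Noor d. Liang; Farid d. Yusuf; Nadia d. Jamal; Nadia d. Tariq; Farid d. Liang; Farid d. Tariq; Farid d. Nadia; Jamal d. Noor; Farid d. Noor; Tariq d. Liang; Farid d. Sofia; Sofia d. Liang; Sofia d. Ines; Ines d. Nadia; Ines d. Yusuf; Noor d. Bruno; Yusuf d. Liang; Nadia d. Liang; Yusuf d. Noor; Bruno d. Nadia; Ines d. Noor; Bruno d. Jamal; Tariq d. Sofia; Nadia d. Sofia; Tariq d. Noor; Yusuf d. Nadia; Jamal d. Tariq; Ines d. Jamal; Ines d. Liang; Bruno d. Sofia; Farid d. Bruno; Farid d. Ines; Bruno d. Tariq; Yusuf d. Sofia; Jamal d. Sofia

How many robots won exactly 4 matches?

Win totals: Farid 9, Bruno 5, Yusuf 5, Noor 4, Liang 0, Tariq 4, Nadia 4, Jamal 5, Ines 7, Sofia 2.
Exactly 4: Noor, Tariq, Nadia — 3 robots.

3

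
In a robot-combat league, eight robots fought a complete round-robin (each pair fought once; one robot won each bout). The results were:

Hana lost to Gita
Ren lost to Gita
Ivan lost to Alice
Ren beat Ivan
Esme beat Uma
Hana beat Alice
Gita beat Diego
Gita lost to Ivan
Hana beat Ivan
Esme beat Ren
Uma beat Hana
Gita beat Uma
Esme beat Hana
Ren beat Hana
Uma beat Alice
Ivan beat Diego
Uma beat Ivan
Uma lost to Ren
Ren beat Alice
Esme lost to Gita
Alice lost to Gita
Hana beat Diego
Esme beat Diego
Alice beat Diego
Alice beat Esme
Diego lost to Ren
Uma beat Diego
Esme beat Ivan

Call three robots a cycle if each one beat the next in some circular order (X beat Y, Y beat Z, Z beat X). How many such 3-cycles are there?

8

Win totals: Ivan 2, Gita 6, Hana 3, Diego 0, Uma 4, Alice 3, Esme 5, Ren 5.
A robot with w wins dominates both others in C(w,2) triples; summing gives 1 + 15 + 3 + 0 + 6 + 3 + 10 + 10 = 48 transitive triples.
Total triples C(8,3) = 56, so cyclic triples = 56 − 48 = 8.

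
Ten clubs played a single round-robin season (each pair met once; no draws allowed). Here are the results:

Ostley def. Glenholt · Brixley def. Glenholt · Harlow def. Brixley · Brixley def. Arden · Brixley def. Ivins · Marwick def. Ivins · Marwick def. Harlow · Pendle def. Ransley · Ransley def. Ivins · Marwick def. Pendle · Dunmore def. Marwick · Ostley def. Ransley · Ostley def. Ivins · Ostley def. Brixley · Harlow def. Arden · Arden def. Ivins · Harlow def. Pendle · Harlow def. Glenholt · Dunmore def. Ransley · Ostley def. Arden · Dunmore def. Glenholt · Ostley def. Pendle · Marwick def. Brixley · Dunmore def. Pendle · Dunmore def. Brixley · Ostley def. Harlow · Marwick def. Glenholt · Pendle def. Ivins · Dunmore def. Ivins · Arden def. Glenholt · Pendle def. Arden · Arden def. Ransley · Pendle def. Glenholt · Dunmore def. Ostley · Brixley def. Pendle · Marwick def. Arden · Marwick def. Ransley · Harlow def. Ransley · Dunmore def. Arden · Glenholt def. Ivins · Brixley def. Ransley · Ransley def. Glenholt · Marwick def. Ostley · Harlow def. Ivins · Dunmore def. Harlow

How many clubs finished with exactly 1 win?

1

Win totals: Dunmore 9, Ivins 0, Marwick 8, Ransley 2, Harlow 6, Pendle 4, Glenholt 1, Arden 3, Ostley 7, Brixley 5.
Exactly 1: Glenholt — 1 club.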